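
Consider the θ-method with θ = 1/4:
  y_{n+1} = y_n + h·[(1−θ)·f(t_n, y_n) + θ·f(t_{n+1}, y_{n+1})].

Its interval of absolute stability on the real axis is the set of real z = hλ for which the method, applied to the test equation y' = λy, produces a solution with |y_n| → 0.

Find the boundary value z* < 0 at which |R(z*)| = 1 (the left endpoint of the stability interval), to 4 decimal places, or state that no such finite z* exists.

Set f=λy, z=hλ:
  y_{n+1} = y_n + z·[3/4·y_n + 1/4·y_{n+1}] ⇒ (1 − 1/4z)y_{n+1} = (1 + 3/4z)y_n
  ⇒ R(z) = (1 + 3/4z)/(1 − 1/4z).

Boundary: |R(x)|=1, x<0.
x=-1.55: |R|=0.1171
R=−1: 1+3/4x = −1+1/4x ⇒ -1/2x=2 ⇒ x=2/(-1/2)=-4.0000
Confirm numerically:
  x=-3.535: |R|=0.87658 <1
  x=-2.977: |R|=0.70675 <1
  x=-1.918: |R|=0.29638 <1
  x=-1.790: |R|=0.23661 <1
  x=-4.258: |R|=1.06248 >1
  x=-4.211: |R|=1.05139 >1
  x=-4.090: |R|=1.02225 >1
Interval (-4.0000, 0).

left endpoint -4.0000.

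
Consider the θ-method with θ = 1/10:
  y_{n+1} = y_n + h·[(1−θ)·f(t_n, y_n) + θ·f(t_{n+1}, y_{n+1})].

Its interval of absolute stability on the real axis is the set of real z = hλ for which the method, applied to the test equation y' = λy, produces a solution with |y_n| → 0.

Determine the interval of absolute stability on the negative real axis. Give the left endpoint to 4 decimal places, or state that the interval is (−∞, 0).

z∈(-2.5000,0).

Test eqn y'=λy, z=hλ:
  y_{n+1} = y_n + z·[9/10·y_n + 1/10·y_{n+1}] ⇒ (1 − 1/10z)y_{n+1} = (1 + 9/10z)y_n
  Hence R(z) = (1 + 9/10z)/(1 − 1/10z).

Find x<0 with |R(x)|<1.
x=-0.58: |R|=0.4518
R=−1: 1+9/10x = −1+1/10x ⇒ -4/5x=2 ⇒ x=2/(-4/5)=-2.5000
Confirm numerically:
  x=-2.255: |R|=0.84007 <1
  x=-1.893: |R|=0.59169 <1
  x=-1.186: |R|=0.06025 <1
  x=-2.915: |R|=1.25707 >1
  x=-2.821: |R|=1.20030 >1
  x=-2.738: |R|=1.14947 >1
Stable set (-2.5000, 0).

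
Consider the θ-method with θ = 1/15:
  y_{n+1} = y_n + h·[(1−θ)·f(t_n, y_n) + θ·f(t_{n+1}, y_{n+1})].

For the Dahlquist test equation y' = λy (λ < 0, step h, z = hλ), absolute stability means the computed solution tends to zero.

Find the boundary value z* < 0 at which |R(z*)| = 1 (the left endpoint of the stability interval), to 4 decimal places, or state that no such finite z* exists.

z* = -2.3077.

Test eqn y'=λy, z=hλ:
  y_{n+1} = y_n + z·[14/15·y_n + 1/15·y_{n+1}] ⇒ (1 − 1/15z)y_{n+1} = (1 + 14/15z)y_n
  so R(z) = (1 + 14/15z)/(1 − 1/15z).

Solve |R(x)|<1 on ℝ⁻.
x=-0.51: |R|=0.5068
R=−1: 1+14/15x = −1+1/15x ⇒ -13/15x=2 ⇒ x=2/(-13/15)=-2.3077
Confirm numerically:
  x=-1.937: |R|=0.71547 <1
  x=-1.670: |R|=0.50270 <1
  x=-1.578: |R|=0.42780 <1
  x=-1.175: |R|=0.08964 <1
  x=-2.798: |R|=1.35813 >1
  x=-2.749: |R|=1.32323 >1
  x=-2.614: |R|=1.22607 >1
So |R|<1 on (-2.3077, 0).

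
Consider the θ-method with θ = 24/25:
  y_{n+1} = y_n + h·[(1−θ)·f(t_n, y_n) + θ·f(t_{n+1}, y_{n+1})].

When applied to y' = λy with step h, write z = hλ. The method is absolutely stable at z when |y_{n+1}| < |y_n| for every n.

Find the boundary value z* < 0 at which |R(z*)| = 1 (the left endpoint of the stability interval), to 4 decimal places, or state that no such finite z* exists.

Set f=λy, z=hλ:
  y_{n+1} = y_n + z·[1/25·y_n + 24/25·y_{n+1}] ⇒ (1 − 24/25z)y_{n+1} = (1 + 1/25z)y_n
  R(z) = (1 + 1/25z)/(1 − 24/25z).

Find x<0 with |R(x)|<1.
x=-0.89: |R|=0.5201
x=-2: |R|=0.3151
x=-10: |R|=0.0566
x=-100: |R|=0.0309
θ=24/25≥1/2 ⇒ |1+1/25x|<|1−24/25x| ∀x<0 ⇒ interval (−∞,0).

(−∞, 0) — no finite endpoint.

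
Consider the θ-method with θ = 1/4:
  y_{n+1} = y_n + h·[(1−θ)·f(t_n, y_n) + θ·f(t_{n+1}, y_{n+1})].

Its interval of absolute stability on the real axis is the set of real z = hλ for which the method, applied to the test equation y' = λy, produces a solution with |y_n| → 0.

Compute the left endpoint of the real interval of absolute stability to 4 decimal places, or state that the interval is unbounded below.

On y'=λy, z=hλ:
  y_{n+1} = y_n + z·[3/4·y_n + 1/4·y_{n+1}] ⇒ (1 − 1/4z)y_{n+1} = (1 + 3/4z)y_n
  ⇒ R(z) = (1 + 3/4z)/(1 − 1/4z).

Boundary: |R(x)|=1, x<0.
x=-0.69: |R|=0.4115
R=−1: 1+3/4x = −1+1/4x ⇒ -1/2x=2 ⇒ x=2/(-1/2)=-4.0000
Confirm numerically:
  x=-3.787: |R|=0.94529 <1
  x=-3.184: |R|=0.77283 <1
  x=-2.287: |R|=0.45507 <1
  x=-4.468: |R|=1.11053 >1
  x=-4.384: |R|=1.09160 >1
  x=-4.345: |R|=1.08268 >1
Stable set (-4.0000, 0).

left endpoint -4.0000.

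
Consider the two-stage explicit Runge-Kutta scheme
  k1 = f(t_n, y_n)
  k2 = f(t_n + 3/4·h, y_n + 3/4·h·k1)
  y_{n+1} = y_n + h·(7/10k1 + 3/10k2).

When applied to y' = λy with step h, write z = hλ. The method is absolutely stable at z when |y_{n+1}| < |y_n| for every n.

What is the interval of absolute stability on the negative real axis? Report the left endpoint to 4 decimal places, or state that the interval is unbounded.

(-4.4444, 0).

On y'=λy, z=hλ:
  k1=λy_n ⇒ h·k1=z·y_n;  k2=λ(1+3/4z)y_n ⇒ h·k2=z(1+3/4z)y_n
  y_{n+1}/y_n = 1 + 7/10z + 3/10z(1+3/4z) = 1 + z + 9/40z²
  Hence R(z) = 1 + z + 9/40z².

Solve |R(x)|<1 on ℝ⁻.
x=-1.16: |R|=0.1428
R=1: x+9/40x²=0 ⇒ x=−40/9=-4.4444; min R=1−1/(4·9/40)=-0.1111>−1
Confirm numerically:
  x=-3.913: |R|=0.53210 <1
  x=-3.573: |R|=0.29942 <1
  x=-3.189: |R|=0.09919 <1
  x=-2.139: |R|=0.10955 <1
  x=-4.937: |R|=1.54714 >1
  x=-4.780: |R|=1.36089 >1
  x=-4.674: |R|=1.24141 >1
Stable set (-4.4444, 0).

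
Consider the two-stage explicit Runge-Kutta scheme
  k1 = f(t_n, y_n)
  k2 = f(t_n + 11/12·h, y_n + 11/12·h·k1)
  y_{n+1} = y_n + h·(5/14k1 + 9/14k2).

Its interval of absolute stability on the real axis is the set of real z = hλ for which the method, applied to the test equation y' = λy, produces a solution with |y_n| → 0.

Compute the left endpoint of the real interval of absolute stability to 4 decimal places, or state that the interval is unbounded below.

With y'=λy (z=hλ):
  k1=λy_n ⇒ h·k1=z·y_n;  k2=λ(1+11/12z)y_n ⇒ h·k2=z(1+11/12z)y_n
  y_{n+1}/y_n = 1 + 5/14z + 9/14z(1+11/12z) = 1 + z + 33/56z²
  so R(z) = 1 + z + 33/56z².

Find x<0 with |R(x)|<1.
x=-0.87: |R|=0.5760
R=1: x+33/56x²=0 ⇒ x=−56/33=-1.6970; min R=1−1/(4·33/56)=0.5758>−1
Confirm numerically:
  x=-1.254: |R|=0.67266 <1
  x=-1.065: |R|=0.60338 <1
  x=-0.722: |R|=0.58519 <1
  x=-2.237: |R|=1.71189 >1
  x=-2.213: |R|=1.67295 >1
  x=-2.173: |R|=1.60957 >1
Stable set (-1.6970, 0).

z* = -1.6970.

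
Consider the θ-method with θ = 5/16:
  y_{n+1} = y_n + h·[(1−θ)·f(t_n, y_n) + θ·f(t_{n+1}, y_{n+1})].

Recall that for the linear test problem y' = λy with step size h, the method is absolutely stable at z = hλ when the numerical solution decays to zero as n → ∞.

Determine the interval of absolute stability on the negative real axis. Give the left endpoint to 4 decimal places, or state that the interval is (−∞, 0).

On y'=λy, z=hλ:
  y_{n+1} = y_n + z·[11/16·y_n + 5/16·y_{n+1}] ⇒ (1 − 5/16z)y_{n+1} = (1 + 11/16z)y_n
  ⇒ R(z) = (1 + 11/16z)/(1 − 5/16z).

Boundary: |R(x)|=1, x<0.
x=-1.46: |R|=0.0026
R=−1: 1+11/16x = −1+5/16x ⇒ -3/8x=2 ⇒ x=2/(-3/8)=-5.3333
Confirm numerically:
  x=-4.944: |R|=0.94263 <1
  x=-4.450: |R|=0.86144 <1
  x=-3.934: |R|=0.76462 <1
  x=-3.579: |R|=0.68945 <1
  x=-5.752: |R|=1.05612 >1
  x=-5.521: |R|=1.02582 >1
  x=-5.356: |R|=1.00318 >1
Interval (-5.3333, 0).

(-5.3333, 0).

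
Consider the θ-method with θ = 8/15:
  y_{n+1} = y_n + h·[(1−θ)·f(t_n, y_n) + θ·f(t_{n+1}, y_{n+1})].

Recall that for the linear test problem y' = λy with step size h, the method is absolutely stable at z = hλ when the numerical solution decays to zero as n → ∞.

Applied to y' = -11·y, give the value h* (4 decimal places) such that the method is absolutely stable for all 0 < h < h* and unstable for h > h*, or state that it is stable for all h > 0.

Test eqn y'=λy, z=hλ:
  y_{n+1} = y_n + z·[7/15·y_n + 8/15·y_{n+1}] ⇒ (1 − 8/15z)y_{n+1} = (1 + 7/15z)y_n
  so R(z) = (1 + 7/15z)/(1 − 8/15z).

Find x<0 with |R(x)|<1.
x=-1.16: |R|=0.2834
x=-2: |R|=0.0323
x=-10: |R|=0.5789
x=-100: |R|=0.8405
θ=8/15≥1/2 ⇒ |1+7/15x|<|1−8/15x| ∀x<0 ⇒ stable on all of ℝ⁻.

unbounded; (−∞, 0). Any h>0 works for λ=-11.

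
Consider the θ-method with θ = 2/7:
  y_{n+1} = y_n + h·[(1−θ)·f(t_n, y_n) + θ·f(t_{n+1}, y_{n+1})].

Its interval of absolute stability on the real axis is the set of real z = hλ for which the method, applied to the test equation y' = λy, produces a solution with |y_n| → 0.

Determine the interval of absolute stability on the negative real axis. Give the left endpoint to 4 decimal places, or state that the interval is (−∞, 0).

With y'=λy (z=hλ):
  y_{n+1} = y_n + z·[5/7·y_n + 2/7·y_{n+1}] ⇒ (1 − 2/7z)y_{n+1} = (1 + 5/7z)y_n
  ⇒ R(z) = (1 + 5/7z)/(1 − 2/7z).

Find x<0 with |R(x)|<1.
x=-0.36: |R|=0.6736
R=−1: 1+5/7x = −1+2/7x ⇒ -3/7x=2 ⇒ x=2/(-3/7)=-4.6667
Confirm numerically:
  x=-4.492: |R|=0.96722 <1
  x=-3.248: |R|=0.68465 <1
  x=-3.192: |R|=0.66946 <1
  x=-1.951: |R|=0.25271 <1
  x=-5.218: |R|=1.09486 >1
  x=-5.108: |R|=1.07691 >1
  x=-4.855: |R|=1.03381 >1
So |R|<1 on (-4.6667, 0).

z∈(-4.6667,0).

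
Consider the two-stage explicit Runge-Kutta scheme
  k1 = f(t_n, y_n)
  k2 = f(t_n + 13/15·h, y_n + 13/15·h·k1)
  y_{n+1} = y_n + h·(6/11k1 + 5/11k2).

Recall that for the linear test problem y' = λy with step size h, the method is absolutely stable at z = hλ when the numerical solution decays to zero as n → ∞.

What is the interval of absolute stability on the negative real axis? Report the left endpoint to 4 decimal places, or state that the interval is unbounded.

(-2.5385, 0).

Set f=λy, z=hλ:
  k1=λy_n ⇒ h·k1=z·y_n;  k2=λ(1+13/15z)y_n ⇒ h·k2=z(1+13/15z)y_n
  y_{n+1}/y_n = 1 + 6/11z + 5/11z(1+13/15z) = 1 + z + 13/33z²
  Hence R(z) = 1 + z + 13/33z².

Boundary: |R(x)|=1, x<0.
x=-0.95: |R|=0.4055
R=1: x+13/33x²=0 ⇒ x=−33/13=-2.5385; min R=1−1/(4·13/33)=0.3654>−1
Confirm numerically:
  x=-2.425: |R|=0.89161 <1
  x=-1.520: |R|=0.39016 <1
  x=-1.140: |R|=0.37196 <1
  x=-1.098: |R|=0.37693 <1
  x=-2.884: |R|=1.39257 >1
  x=-2.760: |R|=1.24087 >1
  x=-2.694: |R|=1.16507 >1
So |R|<1 on (-2.5385, 0).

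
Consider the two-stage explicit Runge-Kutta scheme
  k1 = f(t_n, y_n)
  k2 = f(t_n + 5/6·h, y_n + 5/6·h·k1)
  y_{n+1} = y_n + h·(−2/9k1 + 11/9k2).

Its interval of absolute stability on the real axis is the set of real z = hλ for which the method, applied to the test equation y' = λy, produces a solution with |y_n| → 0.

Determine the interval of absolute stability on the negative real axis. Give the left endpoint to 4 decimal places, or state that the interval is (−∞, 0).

On y'=λy, z=hλ:
  k1=λy_n ⇒ h·k1=z·y_n;  k2=λ(1+5/6z)y_n ⇒ h·k2=z(1+5/6z)y_n
  y_{n+1}/y_n = 1 − 2/9z + 11/9z(1+5/6z) = 1 + z + 55/54z²
  so R(z) = 1 + z + 55/54z².

Boundary: |R(x)|=1, x<0.
x=-1.43: |R|=1.6528
R=1: x+55/54x²=0 ⇒ x=−54/55=-0.9818; min R=1−1/(4·55/54)=0.7545>−1
Confirm numerically:
  x=-0.824: |R|=0.86755 <1
  x=-0.655: |R|=0.78197 <1
  x=-0.495: |R|=0.75456 <1
  x=-0.451: |R|=0.75617 <1
  x=-1.462: |R|=1.71503 >1
  x=-1.310: |R|=1.43788 >1
So |R|<1 on (-0.9818, 0).

z∈(-0.9818,0).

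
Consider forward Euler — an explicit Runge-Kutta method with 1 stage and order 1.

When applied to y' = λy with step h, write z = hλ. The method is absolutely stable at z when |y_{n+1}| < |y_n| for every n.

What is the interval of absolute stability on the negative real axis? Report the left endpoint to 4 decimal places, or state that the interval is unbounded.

z∈(-2.0000,0).

On y'=λy, z=hλ:
  order 1, 1-stage ⇒ R(z)=1+z
  (e.g. R(-0.67)=0.33000, |R|=0.33000)

Solve |R(x)|<1 on ℝ⁻.
x=-0.67: |R|=0.3300
|R(-1.77)|=0.7700 |R(-1.64)|=0.6400 |R(-0.58)|=0.4200
Bisect:
  x_lo=-2.6791 |R|=1.6791  x_hi=-0.3183 |R|=0.6817
  mid=-1.49870 |R|=0.49870 →hi
  mid=-2.08888 |R|=1.08888 →lo
  mid=-1.79379 |R|=0.79379 →hi
  mid=-1.94133 |R|=0.94133 →hi
  mid=-2.01510 |R|=1.01510 →lo
  mid=-1.97822 |R|=0.97822 →hi
  mid=-1.99666 |R|=0.99666 →hi
  ...
  [-2.00012,-1.99997] ⇒ x*=-2.0000
Stable set (-2.0000, 0).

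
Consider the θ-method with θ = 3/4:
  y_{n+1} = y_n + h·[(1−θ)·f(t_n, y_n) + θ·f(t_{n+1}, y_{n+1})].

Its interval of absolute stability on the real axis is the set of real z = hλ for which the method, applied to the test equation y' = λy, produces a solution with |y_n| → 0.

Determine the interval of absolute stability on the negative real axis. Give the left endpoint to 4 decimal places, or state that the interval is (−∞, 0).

With y'=λy (z=hλ):
  y_{n+1} = y_n + z·[1/4·y_n + 3/4·y_{n+1}] ⇒ (1 − 3/4z)y_{n+1} = (1 + 1/4z)y_n
  Hence R(z) = (1 + 1/4z)/(1 − 3/4z).

Solve |R(x)|<1 on ℝ⁻.
x=-1.32: |R|=0.3367
x=-2: |R|=0.2000
x=-10: |R|=0.1765
x=-100: |R|=0.3158
θ=3/4≥1/2 ⇒ |1+1/4x|<|1−3/4x| ∀x<0 ⇒ unbounded interval.

unbounded; (−∞, 0).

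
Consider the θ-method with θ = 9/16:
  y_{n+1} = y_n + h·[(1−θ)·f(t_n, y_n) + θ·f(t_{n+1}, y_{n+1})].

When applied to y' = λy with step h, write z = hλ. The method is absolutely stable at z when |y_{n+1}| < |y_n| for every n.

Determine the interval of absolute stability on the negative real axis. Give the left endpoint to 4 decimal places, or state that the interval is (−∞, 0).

interval (−∞, 0).

Set f=λy, z=hλ:
  y_{n+1} = y_n + z·[7/16·y_n + 9/16·y_{n+1}] ⇒ (1 − 9/16z)y_{n+1} = (1 + 7/16z)y_n
  Hence R(z) = (1 + 7/16z)/(1 − 9/16z).

Need |R(x)|<1, x<0.
x=-0.9: |R|=0.4025
x=-2: |R|=0.0588
x=-10: |R|=0.5094
x=-100: |R|=0.7467
θ=9/16≥1/2 ⇒ |1+7/16x|<|1−9/16x| ∀x<0 ⇒ unbounded interval.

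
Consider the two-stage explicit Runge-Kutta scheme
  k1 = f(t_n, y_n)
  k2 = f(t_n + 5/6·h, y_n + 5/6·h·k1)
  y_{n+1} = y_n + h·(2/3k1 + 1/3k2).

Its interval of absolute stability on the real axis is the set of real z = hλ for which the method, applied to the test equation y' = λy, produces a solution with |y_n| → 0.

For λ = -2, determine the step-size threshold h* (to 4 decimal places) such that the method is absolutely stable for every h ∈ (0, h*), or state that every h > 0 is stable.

(-3.6000,0); λ=-2 ⇒ h* = (18/5)/2 = 1.8000.

Set f=λy, z=hλ:
  k1=λy_n ⇒ h·k1=z·y_n;  k2=λ(1+5/6z)y_n ⇒ h·k2=z(1+5/6z)y_n
  y_{n+1}/y_n = 1 + 2/3z + 1/3z(1+5/6z) = 1 + z + 5/18z²
  so R(z) = 1 + z + 5/18z².

Solve |R(x)|<1 on ℝ⁻.
x=-0.92: |R|=0.3151
R=1: x+5/18x²=0 ⇒ x=−18/5=-3.6000; min R=1−1/(4·5/18)=0.1000>−1
Confirm numerically:
  x=-3.513: |R|=0.91510 <1
  x=-2.950: |R|=0.46736 <1
  x=-1.961: |R|=0.10720 <1
  x=-1.920: |R|=0.10400 <1
  x=-4.048: |R|=1.50375 >1
  x=-3.824: |R|=1.23794 >1
  x=-3.652: |R|=1.05275 >1
So |R|<1 on (-3.6000, 0).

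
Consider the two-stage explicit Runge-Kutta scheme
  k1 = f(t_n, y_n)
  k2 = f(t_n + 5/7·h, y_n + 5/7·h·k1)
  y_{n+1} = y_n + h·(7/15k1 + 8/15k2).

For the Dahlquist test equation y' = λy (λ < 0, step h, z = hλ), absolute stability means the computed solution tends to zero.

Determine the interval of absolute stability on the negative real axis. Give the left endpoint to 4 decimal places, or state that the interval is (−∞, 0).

Test eqn y'=λy, z=hλ:
  k1=λy_n ⇒ h·k1=z·y_n;  k2=λ(1+5/7z)y_n ⇒ h·k2=z(1+5/7z)y_n
  y_{n+1}/y_n = 1 + 7/15z + 8/15z(1+5/7z) = 1 + z + 8/21z²
  R(z) = 1 + z + 8/21z².

Need |R(x)|<1, x<0.
x=-1.76: |R|=0.4200
R=1: x+8/21x²=0 ⇒ x=−21/8=-2.6250; min R=1−1/(4·8/21)=0.3438>−1
Confirm numerically:
  x=-1.989: |R|=0.51809 <1
  x=-1.931: |R|=0.48948 <1
  x=-1.431: |R|=0.34910 <1
  x=-3.077: |R|=1.52983 >1
  x=-3.017: |R|=1.45054 >1
Stable set (-2.6250, 0).

(-2.6250, 0).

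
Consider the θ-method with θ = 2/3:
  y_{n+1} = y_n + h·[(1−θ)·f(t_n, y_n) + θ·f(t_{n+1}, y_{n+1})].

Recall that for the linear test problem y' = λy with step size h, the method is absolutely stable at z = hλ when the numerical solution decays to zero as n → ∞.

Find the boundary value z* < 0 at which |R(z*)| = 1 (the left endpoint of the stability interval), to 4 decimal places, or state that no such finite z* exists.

interval (−∞, 0).

Test eqn y'=λy, z=hλ:
  y_{n+1} = y_n + z·[1/3·y_n + 2/3·y_{n+1}] ⇒ (1 − 2/3z)y_{n+1} = (1 + 1/3z)y_n
  so R(z) = (1 + 1/3z)/(1 − 2/3z).

Boundary: |R(x)|=1, x<0.
x=-0.76: |R|=0.4956
x=-2: |R|=0.1429
x=-10: |R|=0.3043
x=-100: |R|=0.4778
θ=2/3≥1/2 ⇒ |1+1/3x|<|1−2/3x| ∀x<0 ⇒ stable on all of ℝ⁻.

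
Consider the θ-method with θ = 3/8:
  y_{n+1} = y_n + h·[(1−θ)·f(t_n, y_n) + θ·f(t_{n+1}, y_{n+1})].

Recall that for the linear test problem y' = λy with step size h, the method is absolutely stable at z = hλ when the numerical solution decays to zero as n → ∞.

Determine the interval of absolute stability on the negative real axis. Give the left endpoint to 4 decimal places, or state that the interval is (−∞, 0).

On y'=λy, z=hλ:
  y_{n+1} = y_n + z·[5/8·y_n + 3/8·y_{n+1}] ⇒ (1 − 3/8z)y_{n+1} = (1 + 5/8z)y_n
  R(z) = (1 + 5/8z)/(1 − 3/8z).

Boundary: |R(x)|=1, x<0.
x=-0.65: |R|=0.4774
R=−1: 1+5/8x = −1+3/8x ⇒ -1/4x=2 ⇒ x=2/(-1/4)=-8.0000
Confirm numerically:
  x=-5.934: |R|=0.83986 <1
  x=-5.920: |R|=0.83851 <1
  x=-4.952: |R|=0.73329 <1
  x=-3.533: |R|=0.51965 <1
  x=-8.453: |R|=1.02716 >1
  x=-8.443: |R|=1.02658 >1
  x=-8.416: |R|=1.02502 >1
So |R|<1 on (-8.0000, 0).

(-8.0000, 0).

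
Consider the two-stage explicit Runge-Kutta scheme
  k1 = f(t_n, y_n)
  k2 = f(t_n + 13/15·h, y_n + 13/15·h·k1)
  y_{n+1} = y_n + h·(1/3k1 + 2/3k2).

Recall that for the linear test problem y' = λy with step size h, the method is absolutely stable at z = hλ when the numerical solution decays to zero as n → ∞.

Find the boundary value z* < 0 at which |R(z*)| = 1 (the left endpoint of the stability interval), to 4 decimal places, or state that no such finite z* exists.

left endpoint -1.7308.

On y'=λy, z=hλ:
  k1=λy_n ⇒ h·k1=z·y_n;  k2=λ(1+13/15z)y_n ⇒ h·k2=z(1+13/15z)y_n
  y_{n+1}/y_n = 1 + 1/3z + 2/3z(1+13/15z) = 1 + z + 26/45z²
  so R(z) = 1 + z + 26/45z².

Boundary: |R(x)|=1, x<0.
x=-1.67: |R|=0.9414
R=1: x+26/45x²=0 ⇒ x=−45/26=-1.7308; min R=1−1/(4·26/45)=0.5673>−1
Confirm numerically:
  x=-1.623: |R|=0.89894 <1
  x=-1.512: |R|=0.80888 <1
  x=-0.791: |R|=0.57050 <1
  x=-2.004: |R|=1.31636 >1
  x=-1.904: |R|=1.19057 >1
Interval (-1.7308, 0).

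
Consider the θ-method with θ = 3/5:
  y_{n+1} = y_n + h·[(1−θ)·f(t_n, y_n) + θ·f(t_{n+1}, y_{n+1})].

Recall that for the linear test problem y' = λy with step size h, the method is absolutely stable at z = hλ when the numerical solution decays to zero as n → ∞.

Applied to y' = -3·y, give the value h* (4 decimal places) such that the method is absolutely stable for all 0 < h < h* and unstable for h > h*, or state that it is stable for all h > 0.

interval (−∞, 0). Any h>0 works for λ=-3.

Test eqn y'=λy, z=hλ:
  y_{n+1} = y_n + z·[2/5·y_n + 3/5·y_{n+1}] ⇒ (1 − 3/5z)y_{n+1} = (1 + 2/5z)y_n
  Hence R(z) = (1 + 2/5z)/(1 − 3/5z).

Find x<0 with |R(x)|<1.
x=-1.52: |R|=0.2050
x=-2: |R|=0.0909
x=-10: |R|=0.4286
x=-100: |R|=0.6393
θ=3/5≥1/2 ⇒ |1+2/5x|<|1−3/5x| ∀x<0 ⇒ interval (−∞,0).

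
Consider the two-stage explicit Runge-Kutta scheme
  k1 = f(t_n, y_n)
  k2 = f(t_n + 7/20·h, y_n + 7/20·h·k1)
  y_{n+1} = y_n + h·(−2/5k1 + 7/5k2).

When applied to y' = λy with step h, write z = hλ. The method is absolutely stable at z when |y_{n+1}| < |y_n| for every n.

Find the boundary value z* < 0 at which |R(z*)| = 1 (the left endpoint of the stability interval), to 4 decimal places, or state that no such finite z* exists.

On y'=λy, z=hλ:
  k1=λy_n ⇒ h·k1=z·y_n;  k2=λ(1+7/20z)y_n ⇒ h·k2=z(1+7/20z)y_n
  y_{n+1}/y_n = 1 − 2/5z + 7/5z(1+7/20z) = 1 + z + 49/100z²
  R(z) = 1 + z + 49/100z².

Boundary: |R(x)|=1, x<0.
x=-0.3: |R|=0.7441
R=1: x+49/100x²=0 ⇒ x=−100/49=-2.0408; min R=1−1/(4·49/100)=0.4898>−1
Confirm numerically:
  x=-1.981: |R|=0.94194 <1
  x=-1.432: |R|=0.57281 <1
  x=-1.179: |R|=0.50212 <1
  x=-2.567: |R|=1.66185 >1
  x=-2.530: |R|=1.60644 >1
  x=-2.511: |R|=1.57851 >1
Interval (-2.0408, 0).

left endpoint -2.0408.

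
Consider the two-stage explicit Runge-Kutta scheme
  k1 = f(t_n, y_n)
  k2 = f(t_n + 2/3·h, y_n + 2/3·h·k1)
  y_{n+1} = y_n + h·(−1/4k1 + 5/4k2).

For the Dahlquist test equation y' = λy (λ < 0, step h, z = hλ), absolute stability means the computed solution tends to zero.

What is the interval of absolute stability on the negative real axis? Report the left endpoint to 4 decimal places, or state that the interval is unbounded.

Test eqn y'=λy, z=hλ:
  k1=λy_n ⇒ h·k1=z·y_n;  k2=λ(1+2/3z)y_n ⇒ h·k2=z(1+2/3z)y_n
  y_{n+1}/y_n = 1 − 1/4z + 5/4z(1+2/3z) = 1 + z + 5/6z²
  ⇒ R(z) = 1 + z + 5/6z².

Solve |R(x)|<1 on ℝ⁻.
x=-0.98: |R|=0.8203
R=1: x+5/6x²=0 ⇒ x=−6/5=-1.2000; min R=1−1/(4·5/6)=0.7000>−1
Confirm numerically:
  x=-0.711: |R|=0.71027 <1
  x=-0.593: |R|=0.70004 <1
  x=-0.520: |R|=0.70533 <1
  x=-1.647: |R|=1.61351 >1
  x=-1.627: |R|=1.57894 >1
Stable set (-1.2000, 0).

z∈(-1.2000,0).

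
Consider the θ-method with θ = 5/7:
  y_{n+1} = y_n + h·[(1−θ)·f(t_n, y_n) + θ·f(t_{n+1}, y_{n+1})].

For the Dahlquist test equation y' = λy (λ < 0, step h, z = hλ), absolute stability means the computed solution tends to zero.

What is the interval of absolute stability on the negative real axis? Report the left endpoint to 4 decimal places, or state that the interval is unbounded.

With y'=λy (z=hλ):
  y_{n+1} = y_n + z·[2/7·y_n + 5/7·y_{n+1}] ⇒ (1 − 5/7z)y_{n+1} = (1 + 2/7z)y_n
  R(z) = (1 + 2/7z)/(1 − 5/7z).

Find x<0 with |R(x)|<1.
x=-0.96: |R|=0.4305
x=-2: |R|=0.1765
x=-10: |R|=0.2281
x=-100: |R|=0.3807
θ=5/7≥1/2 ⇒ |1+2/7x|<|1−5/7x| ∀x<0 ⇒ stable on all of ℝ⁻.

unbounded; (−∞, 0).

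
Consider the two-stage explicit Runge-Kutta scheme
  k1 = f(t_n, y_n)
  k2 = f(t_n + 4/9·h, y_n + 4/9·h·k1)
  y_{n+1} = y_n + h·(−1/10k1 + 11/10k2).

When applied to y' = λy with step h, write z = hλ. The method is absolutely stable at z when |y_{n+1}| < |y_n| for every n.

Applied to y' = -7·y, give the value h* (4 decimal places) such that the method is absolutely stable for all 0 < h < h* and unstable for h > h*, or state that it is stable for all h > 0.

(-2.0455,0); λ=-7 ⇒ h* = (45/22)/7 = 0.2922.

On y'=λy, z=hλ:
  k1=λy_n ⇒ h·k1=z·y_n;  k2=λ(1+4/9z)y_n ⇒ h·k2=z(1+4/9z)y_n
  y_{n+1}/y_n = 1 − 1/10z + 11/10z(1+4/9z) = 1 + z + 22/45z²
  ⇒ R(z) = 1 + z + 22/45z².

Solve |R(x)|<1 on ℝ⁻.
x=-1.44: |R|=0.5738
R=1: x+22/45x²=0 ⇒ x=−45/22=-2.0455; min R=1−1/(4·22/45)=0.4886>−1
Confirm numerically:
  x=-1.942: |R|=0.90178 <1
  x=-1.740: |R|=0.74016 <1
  x=-1.498: |R|=0.59907 <1
  x=-0.841: |R|=0.50478 <1
  x=-2.527: |R|=1.59491 >1
  x=-2.365: |R|=1.36947 >1
  x=-2.337: |R|=1.33310 >1
Stable set (-2.0455, 0).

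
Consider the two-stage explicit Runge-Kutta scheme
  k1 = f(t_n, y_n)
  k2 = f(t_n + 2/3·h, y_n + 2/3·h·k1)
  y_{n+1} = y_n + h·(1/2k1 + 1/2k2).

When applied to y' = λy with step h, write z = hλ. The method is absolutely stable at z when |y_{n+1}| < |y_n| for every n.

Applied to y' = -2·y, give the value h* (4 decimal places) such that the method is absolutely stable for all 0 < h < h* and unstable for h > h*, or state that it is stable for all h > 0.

(-3.0000,0); λ=-2 ⇒ h* = (3)/2 = 1.5000.

On y'=λy, z=hλ:
  k1=λy_n ⇒ h·k1=z·y_n;  k2=λ(1+2/3z)y_n ⇒ h·k2=z(1+2/3z)y_n
  y_{n+1}/y_n = 1 + 1/2z + 1/2z(1+2/3z) = 1 + z + 1/3z²
  so R(z) = 1 + z + 1/3z².

Boundary: |R(x)|=1, x<0.
x=-0.46: |R|=0.6105
R=1: x+1/3x²=0 ⇒ x=−3=-3.0000; min R=1−1/(4·1/3)=0.2500>−1
Confirm numerically:
  x=-2.673: |R|=0.70864 <1
  x=-2.584: |R|=0.64169 <1
  x=-1.657: |R|=0.25822 <1
  x=-1.553: |R|=0.25094 <1
  x=-3.547: |R|=1.64674 >1
  x=-3.398: |R|=1.45080 >1
  x=-3.339: |R|=1.37731 >1
Stable set (-3.0000, 0).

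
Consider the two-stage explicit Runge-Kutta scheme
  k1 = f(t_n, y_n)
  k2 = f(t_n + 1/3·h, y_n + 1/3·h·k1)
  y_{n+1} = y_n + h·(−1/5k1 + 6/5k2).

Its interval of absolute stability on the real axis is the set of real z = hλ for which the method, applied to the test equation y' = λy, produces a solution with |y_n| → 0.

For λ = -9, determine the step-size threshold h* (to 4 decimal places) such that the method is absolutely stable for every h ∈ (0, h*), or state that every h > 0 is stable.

(-2.5000,0); λ=-9 ⇒ h* = (5/2)/9 = 0.2778.

With y'=λy (z=hλ):
  k1=λy_n ⇒ h·k1=z·y_n;  k2=λ(1+1/3z)y_n ⇒ h·k2=z(1+1/3z)y_n
  y_{n+1}/y_n = 1 − 1/5z + 6/5z(1+1/3z) = 1 + z + 2/5z²
  Hence R(z) = 1 + z + 2/5z².

Find x<0 with |R(x)|<1.
x=-1.01: |R|=0.3980
R=1: x+2/5x²=0 ⇒ x=−5/2=-2.5000; min R=1−1/(4·2/5)=0.3750>−1
Confirm numerically:
  x=-2.368: |R|=0.87497 <1
  x=-2.003: |R|=0.60180 <1
  x=-1.791: |R|=0.49207 <1
  x=-1.604: |R|=0.42513 <1
  x=-2.727: |R|=1.24761 >1
  x=-2.619: |R|=1.12466 >1
Stable set (-2.5000, 0).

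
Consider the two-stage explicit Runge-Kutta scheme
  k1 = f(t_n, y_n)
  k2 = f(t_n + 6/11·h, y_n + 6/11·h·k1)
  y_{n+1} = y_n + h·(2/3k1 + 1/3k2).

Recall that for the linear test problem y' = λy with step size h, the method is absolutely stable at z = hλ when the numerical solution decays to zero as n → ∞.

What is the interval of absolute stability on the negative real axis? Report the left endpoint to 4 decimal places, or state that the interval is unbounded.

With y'=λy (z=hλ):
  k1=λy_n ⇒ h·k1=z·y_n;  k2=λ(1+6/11z)y_n ⇒ h·k2=z(1+6/11z)y_n
  y_{n+1}/y_n = 1 + 2/3z + 1/3z(1+6/11z) = 1 + z + 2/11z²
  ⇒ R(z) = 1 + z + 2/11z².

Boundary: |R(x)|=1, x<0.
x=-1.4: |R|=0.0436
R=1: x+2/11x²=0 ⇒ x=−11/2=-5.5000; min R=1−1/(4·2/11)=-0.3750>−1
Confirm numerically:
  x=-4.792: |R|=0.38314 <1
  x=-3.831: |R|=0.16253 <1
  x=-3.208: |R|=0.33686 <1
  x=-2.744: |R|=0.37499 <1
  x=-5.970: |R|=1.51016 >1
  x=-5.822: |R|=1.34085 >1
Interval (-5.5000, 0).

(-5.5000, 0).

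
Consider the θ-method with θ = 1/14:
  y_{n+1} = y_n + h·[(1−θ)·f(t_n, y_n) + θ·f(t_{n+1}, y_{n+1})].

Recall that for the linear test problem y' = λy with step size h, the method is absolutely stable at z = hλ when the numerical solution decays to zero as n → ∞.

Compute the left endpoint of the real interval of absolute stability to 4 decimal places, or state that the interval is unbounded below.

left endpoint -2.3333.

On y'=λy, z=hλ:
  y_{n+1} = y_n + z·[13/14·y_n + 1/14·y_{n+1}] ⇒ (1 − 1/14z)y_{n+1} = (1 + 13/14z)y_n
  ⇒ R(z) = (1 + 13/14z)/(1 − 1/14z).

Solve |R(x)|<1 on ℝ⁻.
x=-0.57: |R|=0.4523
R=−1: 1+13/14x = −1+1/14x ⇒ -6/7x=2 ⇒ x=2/(-6/7)=-2.3333
Confirm numerically:
  x=-1.452: |R|=0.31556 <1
  x=-1.447: |R|=0.31145 <1
  x=-1.285: |R|=0.17697 <1
  x=-1.112: |R|=0.03017 <1
  x=-2.798: |R|=1.33194 >1
  x=-2.699: |R|=1.26277 >1
Interval (-2.3333, 0).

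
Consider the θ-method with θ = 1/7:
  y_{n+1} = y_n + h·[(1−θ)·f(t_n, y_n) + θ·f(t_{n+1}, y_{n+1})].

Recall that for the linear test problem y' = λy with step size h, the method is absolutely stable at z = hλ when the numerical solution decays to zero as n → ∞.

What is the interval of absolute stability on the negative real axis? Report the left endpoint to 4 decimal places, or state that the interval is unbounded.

On y'=λy, z=hλ:
  y_{n+1} = y_n + z·[6/7·y_n + 1/7·y_{n+1}] ⇒ (1 − 1/7z)y_{n+1} = (1 + 6/7z)y_n
  Hence R(z) = (1 + 6/7z)/(1 − 1/7z).

Need |R(x)|<1, x<0.
x=-0.91: |R|=0.1947
R=−1: 1+6/7x = −1+1/7x ⇒ -5/7x=2 ⇒ x=2/(-5/7)=-2.8000
Confirm numerically:
  x=-2.538: |R|=0.86265 <1
  x=-2.362: |R|=0.76608 <1
  x=-1.896: |R|=0.49191 <1
  x=-1.736: |R|=0.39103 <1
  x=-3.296: |R|=1.24087 >1
  x=-3.042: |R|=1.12049 >1
Interval (-2.8000, 0).

(-2.8000, 0).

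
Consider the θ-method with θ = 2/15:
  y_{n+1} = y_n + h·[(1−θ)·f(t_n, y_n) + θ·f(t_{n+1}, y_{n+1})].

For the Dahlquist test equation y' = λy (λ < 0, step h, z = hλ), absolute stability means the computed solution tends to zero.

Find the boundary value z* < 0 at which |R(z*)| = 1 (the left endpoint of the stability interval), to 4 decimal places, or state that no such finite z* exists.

With y'=λy (z=hλ):
  y_{n+1} = y_n + z·[13/15·y_n + 2/15·y_{n+1}] ⇒ (1 − 2/15z)y_{n+1} = (1 + 13/15z)y_n
  R(z) = (1 + 13/15z)/(1 − 2/15z).

Need |R(x)|<1, x<0.
x=-1.55: |R|=0.2845
R=−1: 1+13/15x = −1+2/15x ⇒ -11/15x=2 ⇒ x=2/(-11/15)=-2.7273
Confirm numerically:
  x=-2.562: |R|=0.90966 <1
  x=-2.359: |R|=0.79455 <1
  x=-1.113: |R|=0.03083 <1
  x=-3.219: |R|=1.25231 >1
  x=-2.886: |R|=1.08406 >1
  x=-2.873: |R|=1.07727 >1
Interval (-2.7273, 0).

left endpoint -2.7273.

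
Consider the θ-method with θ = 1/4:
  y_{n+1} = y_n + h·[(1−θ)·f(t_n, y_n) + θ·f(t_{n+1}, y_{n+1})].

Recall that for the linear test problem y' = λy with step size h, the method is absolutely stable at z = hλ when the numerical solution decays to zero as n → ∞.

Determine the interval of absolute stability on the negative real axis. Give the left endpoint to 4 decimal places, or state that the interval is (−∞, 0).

Set f=λy, z=hλ:
  y_{n+1} = y_n + z·[3/4·y_n + 1/4·y_{n+1}] ⇒ (1 − 1/4z)y_{n+1} = (1 + 3/4z)y_n
  ⇒ R(z) = (1 + 3/4z)/(1 − 1/4z).

Boundary: |R(x)|=1, x<0.
x=-0.57: |R|=0.5011
R=−1: 1+3/4x = −1+1/4x ⇒ -1/2x=2 ⇒ x=2/(-1/2)=-4.0000
Confirm numerically:
  x=-3.936: |R|=0.98387 <1
  x=-3.783: |R|=0.94424 <1
  x=-3.739: |R|=0.93255 <1
  x=-4.259: |R|=1.06272 >1
  x=-4.148: |R|=1.03633 >1
So |R|<1 on (-4.0000, 0).

z∈(-4.0000,0).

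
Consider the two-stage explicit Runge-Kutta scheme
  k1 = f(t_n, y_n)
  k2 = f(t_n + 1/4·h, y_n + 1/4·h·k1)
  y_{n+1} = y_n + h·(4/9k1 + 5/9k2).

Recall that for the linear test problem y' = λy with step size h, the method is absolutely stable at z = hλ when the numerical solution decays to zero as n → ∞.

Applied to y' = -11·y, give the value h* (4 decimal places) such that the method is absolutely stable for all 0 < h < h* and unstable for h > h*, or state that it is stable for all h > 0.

Test eqn y'=λy, z=hλ:
  k1=λy_n ⇒ h·k1=z·y_n;  k2=λ(1+1/4z)y_n ⇒ h·k2=z(1+1/4z)y_n
  y_{n+1}/y_n = 1 + 4/9z + 5/9z(1+1/4z) = 1 + z + 5/36z²
  R(z) = 1 + z + 5/36z².

Need |R(x)|<1, x<0.
x=-0.66: |R|=0.4005
R=1: x+5/36x²=0 ⇒ x=−36/5=-7.2000; min R=1−1/(4·5/36)=-0.8000>−1
Confirm numerically:
  x=-6.609: |R|=0.45751 <1
  x=-5.142: |R|=0.46975 <1
  x=-4.030: |R|=0.77432 <1
  x=-7.790: |R|=1.63835 >1
  x=-7.367: |R|=1.17087 >1
So |R|<1 on (-7.2000, 0).

(-7.2000,0); λ=-11 ⇒ h* = (36/5)/11 = 0.6545.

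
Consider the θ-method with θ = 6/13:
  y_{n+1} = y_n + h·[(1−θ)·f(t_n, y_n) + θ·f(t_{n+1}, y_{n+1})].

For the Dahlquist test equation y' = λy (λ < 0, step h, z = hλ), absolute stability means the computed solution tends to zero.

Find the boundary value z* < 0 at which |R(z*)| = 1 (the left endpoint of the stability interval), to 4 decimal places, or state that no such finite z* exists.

left endpoint -26.0000.

With y'=λy (z=hλ):
  y_{n+1} = y_n + z·[7/13·y_n + 6/13·y_{n+1}] ⇒ (1 − 6/13z)y_{n+1} = (1 + 7/13z)y_n
  so R(z) = (1 + 7/13z)/(1 − 6/13z).

Need |R(x)|<1, x<0.
x=-0.77: |R|=0.4319
R=−1: 1+7/13x = −1+6/13x ⇒ -1/13x=2 ⇒ x=2/(-1/13)=-26.0000
Confirm numerically:
  x=-22.749: |R|=0.97825 <1
  x=-15.501: |R|=0.90096 <1
  x=-14.009: |R|=0.87645 <1
  x=-13.303: |R|=0.86321 <1
  x=-26.546: |R|=1.00317 >1
  x=-26.459: |R|=1.00267 >1
  x=-26.347: |R|=1.00203 >1
So |R|<1 on (-26.0000, 0).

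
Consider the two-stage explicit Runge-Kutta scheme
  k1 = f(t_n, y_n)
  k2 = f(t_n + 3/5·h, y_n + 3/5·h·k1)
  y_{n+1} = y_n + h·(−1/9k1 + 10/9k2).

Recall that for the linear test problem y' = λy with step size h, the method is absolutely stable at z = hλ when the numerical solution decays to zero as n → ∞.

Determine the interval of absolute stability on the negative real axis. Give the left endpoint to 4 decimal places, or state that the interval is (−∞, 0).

z∈(-1.5000,0).

Set f=λy, z=hλ:
  k1=λy_n ⇒ h·k1=z·y_n;  k2=λ(1+3/5z)y_n ⇒ h·k2=z(1+3/5z)y_n
  y_{n+1}/y_n = 1 − 1/9z + 10/9z(1+3/5z) = 1 + z + 2/3z²
  Hence R(z) = 1 + z + 2/3z².

Need |R(x)|<1, x<0.
x=-1.07: |R|=0.6933
R=1: x+2/3x²=0 ⇒ x=−3/2=-1.5000; min R=1−1/(4·2/3)=0.6250>−1
Confirm numerically:
  x=-1.011: |R|=0.67041 <1
  x=-0.992: |R|=0.66404 <1
  x=-0.671: |R|=0.62916 <1
  x=-2.071: |R|=1.78836 >1
  x=-2.021: |R|=1.70196 >1
Interval (-1.5000, 0).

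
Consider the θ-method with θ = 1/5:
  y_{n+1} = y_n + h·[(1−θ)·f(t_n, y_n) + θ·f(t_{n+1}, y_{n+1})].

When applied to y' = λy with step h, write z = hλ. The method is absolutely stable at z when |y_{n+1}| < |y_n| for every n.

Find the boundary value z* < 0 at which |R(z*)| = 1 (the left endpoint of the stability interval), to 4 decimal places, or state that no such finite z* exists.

z* = -3.3333.

On y'=λy, z=hλ:
  y_{n+1} = y_n + z·[4/5·y_n + 1/5·y_{n+1}] ⇒ (1 − 1/5z)y_{n+1} = (1 + 4/5z)y_n
  Hence R(z) = (1 + 4/5z)/(1 − 1/5z).

Solve |R(x)|<1 on ℝ⁻.
x=-1.6: |R|=0.2121
R=−1: 1+4/5x = −1+1/5x ⇒ -3/5x=2 ⇒ x=2/(-3/5)=-3.3333
Confirm numerically:
  x=-3.156: |R|=0.93477 <1
  x=-2.689: |R|=0.74860 <1
  x=-2.577: |R|=0.70054 <1
  x=-2.144: |R|=0.50056 <1
  x=-3.721: |R|=1.13336 >1
  x=-3.648: |R|=1.10916 >1
So |R|<1 on (-3.3333, 0).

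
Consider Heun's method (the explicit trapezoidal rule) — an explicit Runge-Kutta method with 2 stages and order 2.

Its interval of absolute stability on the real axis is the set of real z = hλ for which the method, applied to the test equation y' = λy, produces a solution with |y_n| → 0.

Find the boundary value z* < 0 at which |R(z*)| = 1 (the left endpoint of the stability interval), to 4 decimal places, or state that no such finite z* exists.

On y'=λy, z=hλ:
  order 2, 2-stage ⇒ R(z)=1+z+z^2/2
  (e.g. R(-0.76)=0.52880, |R|=0.52880)

Solve |R(x)|<1 on ℝ⁻.
x=-0.76: |R|=0.5288
|R(-1.55)|=0.6513 |R(-1.42)|=0.5882 |R(-1.29)|=0.5421
Bisect:
  x_lo=-2.7508 |R|=2.0327  x_hi=-0.3786 |R|=0.6931
  mid=-1.56471 |R|=0.65945 →hi
  mid=-2.15777 |R|=1.17022 →lo
  mid=-1.86124 |R|=0.87087 →hi
  mid=-2.00950 |R|=1.00955 →lo
  mid=-1.93537 |R|=0.93746 →hi
  mid=-1.97244 |R|=0.97282 →hi
  mid=-1.99097 |R|=0.99101 →hi
  mid=-2.00024 |R|=1.00024 →lo
  mid=-1.99560 |R|=0.99561 →hi
  ...
  [-2.00009,-1.99995] ⇒ x*=-2.0000
Stable set (-2.0000, 0).

z* = -2.0000.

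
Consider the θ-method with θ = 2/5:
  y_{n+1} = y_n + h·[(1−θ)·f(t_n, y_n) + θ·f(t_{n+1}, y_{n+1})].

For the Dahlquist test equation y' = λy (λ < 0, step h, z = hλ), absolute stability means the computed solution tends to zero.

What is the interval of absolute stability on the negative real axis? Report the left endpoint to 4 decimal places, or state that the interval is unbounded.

(-10.0000, 0).

Test eqn y'=λy, z=hλ:
  y_{n+1} = y_n + z·[3/5·y_n + 2/5·y_{n+1}] ⇒ (1 − 2/5z)y_{n+1} = (1 + 3/5z)y_n
  ⇒ R(z) = (1 + 3/5z)/(1 − 2/5z).

Boundary: |R(x)|=1, x<0.
x=-0.77: |R|=0.4113
R=−1: 1+3/5x = −1+2/5x ⇒ -1/5x=2 ⇒ x=2/(-1/5)=-10.0000
Confirm numerically:
  x=-8.369: |R|=0.92497 <1
  x=-6.200: |R|=0.78161 <1
  x=-5.571: |R|=0.72562 <1
  x=-10.442: |R|=1.01708 >1
  x=-10.132: |R|=1.00522 >1
Interval (-10.0000, 0).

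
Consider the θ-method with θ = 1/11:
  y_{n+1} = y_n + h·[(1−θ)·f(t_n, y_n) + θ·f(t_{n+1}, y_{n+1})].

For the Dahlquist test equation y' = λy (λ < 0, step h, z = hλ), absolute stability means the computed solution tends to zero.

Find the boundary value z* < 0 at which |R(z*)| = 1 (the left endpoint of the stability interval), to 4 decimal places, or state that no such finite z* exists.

z* = -2.4444.

Test eqn y'=λy, z=hλ:
  y_{n+1} = y_n + z·[10/11·y_n + 1/11·y_{n+1}] ⇒ (1 − 1/11z)y_{n+1} = (1 + 10/11z)y_n
  ⇒ R(z) = (1 + 10/11z)/(1 − 1/11z).

Find x<0 with |R(x)|<1.
x=-1.21: |R|=0.0901
R=−1: 1+10/11x = −1+1/11x ⇒ -9/11x=2 ⇒ x=2/(-9/11)=-2.4444
Confirm numerically:
  x=-1.904: |R|=0.62306 <1
  x=-1.753: |R|=0.51204 <1
  x=-1.501: |R|=0.32077 <1
  x=-2.915: |R|=1.30435 >1
  x=-2.510: |R|=1.04367 >1
So |R|<1 on (-2.4444, 0).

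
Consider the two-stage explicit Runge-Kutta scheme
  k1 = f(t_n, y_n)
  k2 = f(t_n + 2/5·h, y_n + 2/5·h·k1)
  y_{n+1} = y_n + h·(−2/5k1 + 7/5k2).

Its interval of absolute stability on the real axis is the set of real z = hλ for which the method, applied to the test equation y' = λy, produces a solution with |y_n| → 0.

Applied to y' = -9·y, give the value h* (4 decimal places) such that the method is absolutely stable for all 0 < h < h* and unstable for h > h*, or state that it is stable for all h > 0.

With y'=λy (z=hλ):
  k1=λy_n ⇒ h·k1=z·y_n;  k2=λ(1+2/5z)y_n ⇒ h·k2=z(1+2/5z)y_n
  y_{n+1}/y_n = 1 − 2/5z + 7/5z(1+2/5z) = 1 + z + 14/25z²
  so R(z) = 1 + z + 14/25z².

Need |R(x)|<1, x<0.
x=-1.39: |R|=0.6920
R=1: x+14/25x²=0 ⇒ x=−25/14=-1.7857; min R=1−1/(4·14/25)=0.5536>−1
Confirm numerically:
  x=-1.581: |R|=0.81875 <1
  x=-1.416: |R|=0.70683 <1
  x=-1.175: |R|=0.59815 <1
  x=-1.128: |R|=0.58454 <1
  x=-2.075: |R|=1.33615 >1
  x=-1.892: |R|=1.11261 >1
So |R|<1 on (-1.7857, 0).

(-1.7857,0); λ=-9 ⇒ h* = (25/14)/9 = 0.1984.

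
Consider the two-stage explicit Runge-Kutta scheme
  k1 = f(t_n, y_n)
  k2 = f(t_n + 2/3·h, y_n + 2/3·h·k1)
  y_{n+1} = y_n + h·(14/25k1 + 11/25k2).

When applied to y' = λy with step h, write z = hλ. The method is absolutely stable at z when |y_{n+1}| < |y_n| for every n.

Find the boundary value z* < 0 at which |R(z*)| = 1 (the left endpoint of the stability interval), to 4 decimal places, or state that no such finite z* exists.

With y'=λy (z=hλ):
  k1=λy_n ⇒ h·k1=z·y_n;  k2=λ(1+2/3z)y_n ⇒ h·k2=z(1+2/3z)y_n
  y_{n+1}/y_n = 1 + 14/25z + 11/25z(1+2/3z) = 1 + z + 22/75z²
  so R(z) = 1 + z + 22/75z².

Solve |R(x)|<1 on ℝ⁻.
x=-1.52: |R|=0.1577
R=1: x+22/75x²=0 ⇒ x=−75/22=-3.4091; min R=1−1/(4·22/75)=0.1477>−1
Confirm numerically:
  x=-3.329: |R|=0.92179 <1
  x=-3.299: |R|=0.89346 <1
  x=-1.737: |R|=0.14804 <1
  x=-3.893: |R|=1.55260 >1
  x=-3.881: |R|=1.53723 >1
  x=-3.455: |R|=1.04653 >1
Stable set (-3.4091, 0).

z* = -3.4091.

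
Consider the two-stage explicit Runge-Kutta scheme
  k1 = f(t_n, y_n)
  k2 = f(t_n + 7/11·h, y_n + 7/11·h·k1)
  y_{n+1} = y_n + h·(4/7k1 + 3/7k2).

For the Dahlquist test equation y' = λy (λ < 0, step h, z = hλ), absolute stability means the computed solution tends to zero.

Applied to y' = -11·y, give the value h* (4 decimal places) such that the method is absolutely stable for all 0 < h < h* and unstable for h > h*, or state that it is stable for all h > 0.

(-3.6667,0); λ=-11 ⇒ h* = (11/3)/11 = 0.3333.

Test eqn y'=λy, z=hλ:
  k1=λy_n ⇒ h·k1=z·y_n;  k2=λ(1+7/11z)y_n ⇒ h·k2=z(1+7/11z)y_n
  y_{n+1}/y_n = 1 + 4/7z + 3/7z(1+7/11z) = 1 + z + 3/11z²
  ⇒ R(z) = 1 + z + 3/11z².

Find x<0 with |R(x)|<1.
x=-0.61: |R|=0.4915
R=1: x+3/11x²=0 ⇒ x=−11/3=-3.6667; min R=1−1/(4·3/11)=0.0833>−1
Confirm numerically:
  x=-2.534: |R|=0.21722 <1
  x=-1.957: |R|=0.08750 <1
  x=-1.924: |R|=0.08558 <1
  x=-1.580: |R|=0.10084 <1
  x=-3.864: |R|=1.20795 >1
  x=-3.793: |R|=1.13069 >1
  x=-3.783: |R|=1.12002 >1
So |R|<1 on (-3.6667, 0).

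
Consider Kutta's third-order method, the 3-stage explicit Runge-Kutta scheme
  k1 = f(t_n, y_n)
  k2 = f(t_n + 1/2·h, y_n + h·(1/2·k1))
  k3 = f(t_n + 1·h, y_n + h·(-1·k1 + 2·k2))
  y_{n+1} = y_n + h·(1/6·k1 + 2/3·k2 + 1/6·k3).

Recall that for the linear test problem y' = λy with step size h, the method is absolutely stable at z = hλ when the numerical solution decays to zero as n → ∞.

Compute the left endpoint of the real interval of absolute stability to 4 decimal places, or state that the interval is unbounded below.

With y'=λy (z=hλ):
  order 3, 3-stage ⇒ R(z)=1+z+z^2/2+z^3/6
  (e.g. R(-1.24)=0.21103, |R|=0.21103)

Boundary: |R(x)|=1, x<0.
x=-1.24: |R|=0.2110
|R(-2.44)|=0.8843 |R(-1.92)|=0.2564 |R(-1.43)|=0.1051
Bisect:
  x_lo=-3.0016 |R|=2.0041  x_hi=-0.0711 |R|=0.9314
  mid=-1.53635 |R|=0.03944 →hi
  mid=-2.26899 |R|=0.64175 →hi
  mid=-2.63531 |R|=1.21320 →lo
  mid=-2.45215 |R|=0.90311 →hi
  mid=-2.54373 |R|=1.05168 →lo
  mid=-2.49794 |R|=0.97583 →hi
  mid=-2.52084 |R|=1.01336 →lo
  mid=-2.50939 |R|=0.99449 →hi
  ...
  [-2.51279,-2.51261] ⇒ x*=-2.5127
Interval (-2.5127, 0).

left endpoint -2.5127.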